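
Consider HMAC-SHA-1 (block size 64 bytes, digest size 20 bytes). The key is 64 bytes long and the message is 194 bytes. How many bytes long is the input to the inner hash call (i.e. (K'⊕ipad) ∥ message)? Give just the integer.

258

Key is 64 ≤ 64 bytes, zero-padded: |K'| = 64.
Inner input = (K'⊕ipad) ∥ m → 64 + 194 = 258 bytes.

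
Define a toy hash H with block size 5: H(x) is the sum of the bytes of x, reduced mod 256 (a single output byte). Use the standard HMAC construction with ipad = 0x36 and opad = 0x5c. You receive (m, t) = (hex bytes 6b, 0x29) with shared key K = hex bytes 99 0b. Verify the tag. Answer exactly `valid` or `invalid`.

valid

Key hex bytes 99 0b is 2 bytes ≤ B = 5; zero-pad to 5 bytes: K' = 99 0b 00 00 00.
K' ⊕ ipad = af 3d 36 36 36; K' ⊕ opad = c5 57 5c 5c 5c.
Inner hash: sum = 175+61+54+54+54+107 = 505; mod 256 = 249 → f9.
Outer hash (recomputed tag): sum = 197+87+92+92+92+249 = 809; mod 256 = 41 → 29.
Recomputed tag = 29; claimed = 29 → match.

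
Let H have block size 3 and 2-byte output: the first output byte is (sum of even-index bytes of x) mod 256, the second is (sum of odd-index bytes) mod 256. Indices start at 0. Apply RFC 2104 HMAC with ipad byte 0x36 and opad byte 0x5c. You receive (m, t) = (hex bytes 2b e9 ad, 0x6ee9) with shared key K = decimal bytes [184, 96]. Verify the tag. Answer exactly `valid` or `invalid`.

valid

Key decimal bytes [184, 96] = b8 60 is 2 bytes ≤ B = 3; zero-pad to 3 bytes: K' = b8 60 00.
K' ⊕ ipad = 8e 56 36; K' ⊕ opad = e4 3c 5c.
Inner hash: even-index sum = 429 mod 256 = 173; odd-index sum = 302 mod 256 = 46 → ad 2e.
Outer hash (recomputed tag): even-index sum = 366 mod 256 = 110; odd-index sum = 233 mod 256 = 233 → 6e e9.
Recomputed tag = 6ee9; claimed = 6ee9 → match.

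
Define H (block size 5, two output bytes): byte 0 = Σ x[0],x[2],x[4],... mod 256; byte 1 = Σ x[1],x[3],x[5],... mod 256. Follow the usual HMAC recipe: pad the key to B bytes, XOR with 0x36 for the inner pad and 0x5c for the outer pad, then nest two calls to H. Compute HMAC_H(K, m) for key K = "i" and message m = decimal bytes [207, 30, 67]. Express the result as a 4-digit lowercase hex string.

Key "i" = 69 is 1 byte ≤ B = 5; zero-pad to 5 bytes: K' = 69 00 00 00 00.
K' ⊕ ipad = 5f 36 36 36 36.  K' ⊕ opad = 35 5c 5c 5c 5c.
Inner input = (K'⊕ipad) ∥ m = 5f 36 36 36 36 ∥ cf 1e 43.
Inner hash: even-index sum = 233 mod 256 = 233; odd-index sum = 382 mod 256 = 126 → e9 7e.
Outer input = (K'⊕opad) ∥ inner = 35 5c 5c 5c 5c ∥ e9 7e.
Outer hash (tag): even-index sum = 363 mod 256 = 107; odd-index sum = 417 mod 256 = 161 → 6b a1.

6ba1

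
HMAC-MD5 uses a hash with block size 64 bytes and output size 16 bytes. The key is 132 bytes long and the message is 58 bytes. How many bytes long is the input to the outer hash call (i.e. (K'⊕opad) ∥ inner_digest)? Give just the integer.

Key is 132 > 64 bytes, so it is hashed to 16 bytes then zero-padded to 64: |K'| = 64.
Outer input = (K'⊕opad) ∥ H(inner) → 64 + 16 = 80 bytes.

80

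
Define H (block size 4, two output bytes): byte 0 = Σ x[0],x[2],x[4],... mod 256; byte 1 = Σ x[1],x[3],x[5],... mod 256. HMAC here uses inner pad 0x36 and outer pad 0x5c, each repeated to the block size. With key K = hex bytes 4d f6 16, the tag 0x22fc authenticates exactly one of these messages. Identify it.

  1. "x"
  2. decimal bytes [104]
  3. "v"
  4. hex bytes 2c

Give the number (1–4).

Key hex bytes 4d f6 16 is 3 bytes ≤ B = 4; zero-pad to 4 bytes: K' = 4d f6 16 00.
K' ⊕ ipad = 7b c0 20 36; K' ⊕ opad = 11 aa 4a 5c.
m1: inner = H(7b c0 20 36 78) = 13 f6; tag = H(11 aa 4a 5c 13 f6) = 6efc
m2: inner = H(7b c0 20 36 68) = 03 f6; tag = H(11 aa 4a 5c 03 f6) = 5efc
m3: inner = H(7b c0 20 36 76) = 11 f6; tag = H(11 aa 4a 5c 11 f6) = 6cfc
m4: inner = H(7b c0 20 36 2c) = c7 f6; tag = H(11 aa 4a 5c c7 f6) = 22fc ← matches

4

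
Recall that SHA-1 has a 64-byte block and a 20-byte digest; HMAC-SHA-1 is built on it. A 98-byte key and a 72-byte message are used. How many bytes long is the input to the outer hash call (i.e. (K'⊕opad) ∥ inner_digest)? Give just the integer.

84

Key is 98 > 64 bytes, so it is hashed to 20 bytes then zero-padded to 64: |K'| = 64.
Outer input = (K'⊕opad) ∥ H(inner) → 64 + 20 = 84 bytes.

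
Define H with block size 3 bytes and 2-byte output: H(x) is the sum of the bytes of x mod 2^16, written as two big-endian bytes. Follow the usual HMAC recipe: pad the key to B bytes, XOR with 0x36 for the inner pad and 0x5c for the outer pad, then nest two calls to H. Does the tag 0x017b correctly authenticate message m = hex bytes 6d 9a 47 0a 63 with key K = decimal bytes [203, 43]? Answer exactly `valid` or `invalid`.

invalid

Key decimal bytes [203, 43] = cb 2b is 2 bytes ≤ B = 3; zero-pad to 3 bytes: K' = cb 2b 00.
K' ⊕ ipad = fd 1d 36; K' ⊕ opad = 97 77 5c.
Inner hash: sum = 253+29+54+109+154+71+10+99 = 779 → 03 0b.
Outer hash (recomputed tag): sum = 151+119+92+3+11 = 376 → 01 78.
Recomputed tag = 0178; claimed = 017b → mismatch.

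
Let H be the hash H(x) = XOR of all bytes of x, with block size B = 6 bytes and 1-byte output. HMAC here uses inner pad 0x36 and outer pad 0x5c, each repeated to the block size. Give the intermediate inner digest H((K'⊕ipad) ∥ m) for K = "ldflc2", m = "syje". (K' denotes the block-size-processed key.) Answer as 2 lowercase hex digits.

56

Key "ldflc2" = 6c 64 66 6c 63 32 is exactly B = 6 bytes: K' = 6c 64 66 6c 63 32.
K' ⊕ ipad = 5a 52 50 5a 55 04.
Inner input = 5a 52 50 5a 55 04 ∥ 73 79 6a 65.
Inner hash: XOR 5a⊕52⊕50⊕5a⊕55⊕04⊕73⊕79⊕6a⊕65 = 56.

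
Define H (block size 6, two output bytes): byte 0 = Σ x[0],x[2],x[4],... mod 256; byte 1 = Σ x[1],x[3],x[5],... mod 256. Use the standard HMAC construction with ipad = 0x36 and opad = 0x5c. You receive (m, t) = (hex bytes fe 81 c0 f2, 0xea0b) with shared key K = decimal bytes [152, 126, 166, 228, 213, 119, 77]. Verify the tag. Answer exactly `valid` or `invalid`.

invalid

Key decimal bytes [152, 126, 166, 228, 213, 119, 77] = 98 7e a6 e4 d5 77 4d is 7 bytes > B = 6, so hash it first: H(key) = 60 d9, then zero-pad to 6 bytes: K' = 60 d9 00 00 00 00.
K' ⊕ ipad = 56 ef 36 36 36 36; K' ⊕ opad = 3c 85 5c 5c 5c 5c.
Inner hash: even-index sum = 640 mod 256 = 128; odd-index sum = 718 mod 256 = 206 → 80 ce.
Outer hash (recomputed tag): even-index sum = 372 mod 256 = 116; odd-index sum = 523 mod 256 = 11 → 74 0b.
Recomputed tag = 740b; claimed = ea0b → mismatch.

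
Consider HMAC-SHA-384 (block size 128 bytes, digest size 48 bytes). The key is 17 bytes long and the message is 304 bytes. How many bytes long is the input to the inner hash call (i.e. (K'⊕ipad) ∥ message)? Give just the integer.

Key is 17 ≤ 128 bytes, zero-padded: |K'| = 128.
Inner input = (K'⊕ipad) ∥ m → 128 + 304 = 432 bytes.

432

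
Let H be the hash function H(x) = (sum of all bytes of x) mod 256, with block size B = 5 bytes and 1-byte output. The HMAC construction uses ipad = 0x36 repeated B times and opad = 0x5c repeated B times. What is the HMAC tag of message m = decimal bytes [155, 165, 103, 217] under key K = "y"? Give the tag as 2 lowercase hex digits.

3c

Key "y" = 79 is 1 byte ≤ B = 5; zero-pad to 5 bytes: K' = 79 00 00 00 00.
K' ⊕ ipad = 4f 36 36 36 36.  K' ⊕ opad = 25 5c 5c 5c 5c.
Inner input = (K'⊕ipad) ∥ m = 4f 36 36 36 36 ∥ 9b a5 67 d9.
Inner hash: sum = 79+54+54+54+54+155+165+103+217 = 935; mod 256 = 167 → a7.
Outer input = (K'⊕opad) ∥ inner = 25 5c 5c 5c 5c ∥ a7.
Outer hash (tag): sum = 37+92+92+92+92+167 = 572; mod 256 = 60 → 3c.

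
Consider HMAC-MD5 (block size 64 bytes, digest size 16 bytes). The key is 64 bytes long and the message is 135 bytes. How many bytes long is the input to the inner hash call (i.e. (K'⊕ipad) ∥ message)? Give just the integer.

199

Key is 64 ≤ 64 bytes, zero-padded: |K'| = 64.
Inner input = (K'⊕ipad) ∥ m → 64 + 135 = 199 bytes.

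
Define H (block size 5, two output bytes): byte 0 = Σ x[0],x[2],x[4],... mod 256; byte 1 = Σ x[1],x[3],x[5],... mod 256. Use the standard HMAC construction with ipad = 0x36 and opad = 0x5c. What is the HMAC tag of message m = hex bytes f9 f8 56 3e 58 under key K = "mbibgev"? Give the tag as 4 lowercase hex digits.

Key "mbibgev" = 6d 62 69 62 67 65 76 is 7 bytes > B = 5, so hash it first: H(key) = b3 29, then zero-pad to 5 bytes: K' = b3 29 00 00 00.
K' ⊕ ipad = 85 1f 36 36 36.  K' ⊕ opad = ef 75 5c 5c 5c.
Inner input = (K'⊕ipad) ∥ m = 85 1f 36 36 36 ∥ f9 f8 56 3e 58.
Inner hash: even-index sum = 551 mod 256 = 39; odd-index sum = 508 mod 256 = 252 → 27 fc.
Outer input = (K'⊕opad) ∥ inner = ef 75 5c 5c 5c ∥ 27 fc.
Outer hash (tag): even-index sum = 675 mod 256 = 163; odd-index sum = 248 mod 256 = 248 → a3 f8.

a3f8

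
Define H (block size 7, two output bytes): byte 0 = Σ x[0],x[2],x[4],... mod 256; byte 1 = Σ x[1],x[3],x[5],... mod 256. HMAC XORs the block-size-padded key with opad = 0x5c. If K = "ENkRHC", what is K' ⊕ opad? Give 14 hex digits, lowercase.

1912370e141f5c

Key "ENkRHC" = 45 4e 6b 52 48 43 is 6 bytes ≤ B = 7; zero-pad to 7 bytes: K' = 45 4e 6b 52 48 43 00.
XOR each byte with 0x5c: 45⊕5c=19, 4e⊕5c=12, 6b⊕5c=37, 52⊕5c=0e, 48⊕5c=14, 43⊕5c=1f, 00⊕5c=5c.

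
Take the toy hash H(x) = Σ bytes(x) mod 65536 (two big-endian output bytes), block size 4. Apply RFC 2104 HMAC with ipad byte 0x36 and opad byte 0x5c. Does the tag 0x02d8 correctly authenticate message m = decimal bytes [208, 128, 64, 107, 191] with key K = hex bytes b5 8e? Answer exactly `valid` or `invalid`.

valid

Key hex bytes b5 8e is 2 bytes ≤ B = 4; zero-pad to 4 bytes: K' = b5 8e 00 00.
K' ⊕ ipad = 83 b8 36 36; K' ⊕ opad = e9 d2 5c 5c.
Inner hash: sum = 131+184+54+54+208+128+64+107+191 = 1121 → 04 61.
Outer hash (recomputed tag): sum = 233+210+92+92+4+97 = 728 → 02 d8.
Recomputed tag = 02d8; claimed = 02d8 → match.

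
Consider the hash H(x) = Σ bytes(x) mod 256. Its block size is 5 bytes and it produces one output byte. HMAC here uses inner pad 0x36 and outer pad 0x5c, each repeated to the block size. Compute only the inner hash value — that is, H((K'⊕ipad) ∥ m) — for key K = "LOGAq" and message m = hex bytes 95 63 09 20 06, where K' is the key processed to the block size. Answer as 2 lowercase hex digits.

49

Key "LOGAq" = 4c 4f 47 41 71 is exactly B = 5 bytes: K' = 4c 4f 47 41 71.
K' ⊕ ipad = 7a 79 71 77 47.
Inner input = 7a 79 71 77 47 ∥ 95 63 09 20 06.
Inner hash: sum = 122+121+113+119+71+149+99+9+32+6 = 841; mod 256 = 73 → 49.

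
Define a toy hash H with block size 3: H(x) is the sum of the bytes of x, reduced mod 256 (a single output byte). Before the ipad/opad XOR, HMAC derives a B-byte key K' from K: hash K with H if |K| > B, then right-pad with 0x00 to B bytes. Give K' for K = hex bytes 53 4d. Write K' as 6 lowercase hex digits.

Key hex bytes 53 4d is 2 bytes ≤ B = 3; zero-pad to 3 bytes: K' = 53 4d 00.

534d00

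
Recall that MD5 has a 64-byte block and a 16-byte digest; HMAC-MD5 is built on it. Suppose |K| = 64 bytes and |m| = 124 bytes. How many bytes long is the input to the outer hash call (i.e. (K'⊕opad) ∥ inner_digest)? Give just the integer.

80

Key is 64 ≤ 64 bytes, zero-padded: |K'| = 64.
Outer input = (K'⊕opad) ∥ H(inner) → 64 + 16 = 80 bytes.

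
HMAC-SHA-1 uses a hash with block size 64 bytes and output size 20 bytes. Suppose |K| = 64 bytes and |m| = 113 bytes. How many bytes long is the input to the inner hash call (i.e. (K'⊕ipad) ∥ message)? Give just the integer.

Key is 64 ≤ 64 bytes, zero-padded: |K'| = 64.
Inner input = (K'⊕ipad) ∥ m → 64 + 113 = 177 bytes.

177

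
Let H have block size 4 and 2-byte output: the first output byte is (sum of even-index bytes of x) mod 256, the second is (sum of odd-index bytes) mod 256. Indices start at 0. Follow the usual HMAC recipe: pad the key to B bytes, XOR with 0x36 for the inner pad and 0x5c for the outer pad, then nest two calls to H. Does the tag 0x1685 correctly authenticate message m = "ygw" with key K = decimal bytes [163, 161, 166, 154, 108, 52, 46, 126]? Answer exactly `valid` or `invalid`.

valid

Key decimal bytes [163, 161, 166, 154, 108, 52, 46, 126] = a3 a1 a6 9a 6c 34 2e 7e is 8 bytes > B = 4, so hash it first: H(key) = e3 ed, then zero-pad to 4 bytes: K' = e3 ed 00 00.
K' ⊕ ipad = d5 db 36 36; K' ⊕ opad = bf b1 5c 5c.
Inner hash: even-index sum = 507 mod 256 = 251; odd-index sum = 376 mod 256 = 120 → fb 78.
Outer hash (recomputed tag): even-index sum = 534 mod 256 = 22; odd-index sum = 389 mod 256 = 133 → 16 85.
Recomputed tag = 1685; claimed = 1685 → match.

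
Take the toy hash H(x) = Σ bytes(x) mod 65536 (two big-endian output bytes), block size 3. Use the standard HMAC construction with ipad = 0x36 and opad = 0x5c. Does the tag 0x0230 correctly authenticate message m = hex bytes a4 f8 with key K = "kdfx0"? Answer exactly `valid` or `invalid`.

valid

Key "kdfx0" = 6b 64 66 78 30 is 5 bytes > B = 3, so hash it first: H(key) = 01 dd, then zero-pad to 3 bytes: K' = 01 dd 00.
K' ⊕ ipad = 37 eb 36; K' ⊕ opad = 5d 81 5c.
Inner hash: sum = 55+235+54+164+248 = 756 → 02 f4.
Outer hash (recomputed tag): sum = 93+129+92+2+244 = 560 → 02 30.
Recomputed tag = 0230; claimed = 0230 → match.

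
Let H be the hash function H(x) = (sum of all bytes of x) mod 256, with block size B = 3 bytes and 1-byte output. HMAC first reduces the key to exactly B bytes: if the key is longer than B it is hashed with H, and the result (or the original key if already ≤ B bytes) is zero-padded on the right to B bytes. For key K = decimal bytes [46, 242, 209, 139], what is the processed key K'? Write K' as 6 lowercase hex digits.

|K| = 4 > B = 3, so first hash the key.
H(K): sum = 46+242+209+139 = 636; mod 256 = 124 → 7c.
Zero-pad H(K) = 7c to 3 bytes: K' = 7c 00 00.

7c0000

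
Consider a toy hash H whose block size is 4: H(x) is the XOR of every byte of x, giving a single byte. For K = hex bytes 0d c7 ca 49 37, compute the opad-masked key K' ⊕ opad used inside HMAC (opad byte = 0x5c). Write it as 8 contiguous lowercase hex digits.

225c5c5c

Key hex bytes 0d c7 ca 49 37 is 5 bytes > B = 4, so hash it first: H(key) = 7e, then zero-pad to 4 bytes: K' = 7e 00 00 00.
XOR each byte with 0x5c: 7e⊕5c=22, 00⊕5c=5c, 00⊕5c=5c, 00⊕5c=5c.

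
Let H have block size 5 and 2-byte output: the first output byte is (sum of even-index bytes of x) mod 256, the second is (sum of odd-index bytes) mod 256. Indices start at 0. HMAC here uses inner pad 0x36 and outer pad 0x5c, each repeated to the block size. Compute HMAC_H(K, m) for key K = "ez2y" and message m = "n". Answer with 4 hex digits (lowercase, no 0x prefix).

Key "ez2y" = 65 7a 32 79 is 4 bytes ≤ B = 5; zero-pad to 5 bytes: K' = 65 7a 32 79 00.
K' ⊕ ipad = 53 4c 04 4f 36.  K' ⊕ opad = 39 26 6e 25 5c.
Inner input = (K'⊕ipad) ∥ m = 53 4c 04 4f 36 ∥ 6e.
Inner hash: even-index sum = 141 mod 256 = 141; odd-index sum = 265 mod 256 = 9 → 8d 09.
Outer input = (K'⊕opad) ∥ inner = 39 26 6e 25 5c ∥ 8d 09.
Outer hash (tag): even-index sum = 268 mod 256 = 12; odd-index sum = 216 mod 256 = 216 → 0c d8.

0cd8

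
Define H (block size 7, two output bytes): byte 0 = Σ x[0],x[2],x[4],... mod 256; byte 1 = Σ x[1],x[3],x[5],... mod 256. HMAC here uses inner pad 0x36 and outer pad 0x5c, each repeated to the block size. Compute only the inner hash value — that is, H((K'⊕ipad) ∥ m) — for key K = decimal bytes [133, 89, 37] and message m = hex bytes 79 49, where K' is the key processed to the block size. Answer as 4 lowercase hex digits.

7b54

Key decimal bytes [133, 89, 37] = 85 59 25 is 3 bytes ≤ B = 7; zero-pad to 7 bytes: K' = 85 59 25 00 00 00 00.
K' ⊕ ipad = b3 6f 13 36 36 36 36.
Inner input = b3 6f 13 36 36 36 36 ∥ 79 49.
Inner hash: even-index sum = 379 mod 256 = 123; odd-index sum = 340 mod 256 = 84 → 7b 54.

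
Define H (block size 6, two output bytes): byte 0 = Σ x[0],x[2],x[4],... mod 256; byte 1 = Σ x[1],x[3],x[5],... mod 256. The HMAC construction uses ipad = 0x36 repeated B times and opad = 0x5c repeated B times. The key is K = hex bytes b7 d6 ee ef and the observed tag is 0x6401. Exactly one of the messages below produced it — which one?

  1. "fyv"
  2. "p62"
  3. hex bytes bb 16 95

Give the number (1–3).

1

Key hex bytes b7 d6 ee ef is 4 bytes ≤ B = 6; zero-pad to 6 bytes: K' = b7 d6 ee ef 00 00.
K' ⊕ ipad = 81 e0 d8 d9 36 36; K' ⊕ opad = eb 8a b2 b3 5c 5c.
m1: inner = H(81 e0 d8 d9 36 36 66 79 76) = 6b 68; tag = H(eb 8a b2 b3 5c 5c 6b 68) = 6401 ← matches
m2: inner = H(81 e0 d8 d9 36 36 70 36 32) = 31 25; tag = H(eb 8a b2 b3 5c 5c 31 25) = 2abe
m3: inner = H(81 e0 d8 d9 36 36 bb 16 95) = df 05; tag = H(eb 8a b2 b3 5c 5c df 05) = d89e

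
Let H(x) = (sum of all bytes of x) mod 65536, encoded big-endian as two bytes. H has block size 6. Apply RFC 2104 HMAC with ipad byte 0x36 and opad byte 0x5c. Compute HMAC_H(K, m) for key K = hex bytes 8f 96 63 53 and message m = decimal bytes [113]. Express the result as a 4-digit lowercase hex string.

0395

Key hex bytes 8f 96 63 53 is 4 bytes ≤ B = 6; zero-pad to 6 bytes: K' = 8f 96 63 53 00 00.
K' ⊕ ipad = b9 a0 55 65 36 36.  K' ⊕ opad = d3 ca 3f 0f 5c 5c.
Inner input = (K'⊕ipad) ∥ m = b9 a0 55 65 36 36 ∥ 71.
Inner hash: sum = 185+160+85+101+54+54+113 = 752 → 02 f0.
Outer input = (K'⊕opad) ∥ inner = d3 ca 3f 0f 5c 5c ∥ 02 f0.
Outer hash (tag): sum = 211+202+63+15+92+92+2+240 = 917 → 03 95.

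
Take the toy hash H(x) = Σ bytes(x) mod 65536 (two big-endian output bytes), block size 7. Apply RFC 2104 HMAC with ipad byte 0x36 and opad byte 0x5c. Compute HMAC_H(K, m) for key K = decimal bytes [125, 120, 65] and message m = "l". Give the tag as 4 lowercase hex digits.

Key decimal bytes [125, 120, 65] = 7d 78 41 is 3 bytes ≤ B = 7; zero-pad to 7 bytes: K' = 7d 78 41 00 00 00 00.
K' ⊕ ipad = 4b 4e 77 36 36 36 36.  K' ⊕ opad = 21 24 1d 5c 5c 5c 5c.
Inner input = (K'⊕ipad) ∥ m = 4b 4e 77 36 36 36 36 ∥ 6c.
Inner hash: sum = 75+78+119+54+54+54+54+108 = 596 → 02 54.
Outer input = (K'⊕opad) ∥ inner = 21 24 1d 5c 5c 5c 5c ∥ 02 54.
Outer hash (tag): sum = 33+36+29+92+92+92+92+2+84 = 552 → 02 28.

0228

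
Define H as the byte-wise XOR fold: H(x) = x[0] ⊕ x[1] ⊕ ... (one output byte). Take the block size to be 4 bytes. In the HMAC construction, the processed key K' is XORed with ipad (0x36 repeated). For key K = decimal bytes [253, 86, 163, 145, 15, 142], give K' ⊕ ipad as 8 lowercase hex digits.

Key decimal bytes [253, 86, 163, 145, 15, 142] = fd 56 a3 91 0f 8e is 6 bytes > B = 4, so hash it first: H(key) = 18, then zero-pad to 4 bytes: K' = 18 00 00 00.
XOR each byte with 0x36: 18⊕36=2e, 00⊕36=36, 00⊕36=36, 00⊕36=36.

2e363636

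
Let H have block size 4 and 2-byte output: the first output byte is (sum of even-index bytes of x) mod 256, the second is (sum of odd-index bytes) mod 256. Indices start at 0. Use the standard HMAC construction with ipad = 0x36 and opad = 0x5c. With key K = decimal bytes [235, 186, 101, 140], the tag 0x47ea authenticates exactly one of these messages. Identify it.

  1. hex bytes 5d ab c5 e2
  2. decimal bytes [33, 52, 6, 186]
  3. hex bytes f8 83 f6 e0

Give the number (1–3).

2

Key decimal bytes [235, 186, 101, 140] = eb ba 65 8c is exactly B = 4 bytes: K' = eb ba 65 8c.
K' ⊕ ipad = dd 8c 53 ba; K' ⊕ opad = b7 e6 39 d0.
m1: inner = H(dd 8c 53 ba 5d ab c5 e2) = 52 d3; tag = H(b7 e6 39 d0 52 d3) = 4289
m2: inner = H(dd 8c 53 ba 21 34 06 ba) = 57 34; tag = H(b7 e6 39 d0 57 34) = 47ea ← matches
m3: inner = H(dd 8c 53 ba f8 83 f6 e0) = 1e a9; tag = H(b7 e6 39 d0 1e a9) = 0e5f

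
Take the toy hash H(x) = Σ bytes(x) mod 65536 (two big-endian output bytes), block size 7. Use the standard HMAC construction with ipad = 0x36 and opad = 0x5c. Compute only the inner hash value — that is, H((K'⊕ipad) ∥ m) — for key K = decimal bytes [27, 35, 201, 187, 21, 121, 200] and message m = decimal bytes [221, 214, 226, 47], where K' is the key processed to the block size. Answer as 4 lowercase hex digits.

Key decimal bytes [27, 35, 201, 187, 21, 121, 200] = 1b 23 c9 bb 15 79 c8 is exactly B = 7 bytes: K' = 1b 23 c9 bb 15 79 c8.
K' ⊕ ipad = 2d 15 ff 8d 23 4f fe.
Inner input = 2d 15 ff 8d 23 4f fe ∥ dd d6 e2 2f.
Inner hash: sum = 45+21+255+141+35+79+254+221+214+226+47 = 1538 → 06 02.

0602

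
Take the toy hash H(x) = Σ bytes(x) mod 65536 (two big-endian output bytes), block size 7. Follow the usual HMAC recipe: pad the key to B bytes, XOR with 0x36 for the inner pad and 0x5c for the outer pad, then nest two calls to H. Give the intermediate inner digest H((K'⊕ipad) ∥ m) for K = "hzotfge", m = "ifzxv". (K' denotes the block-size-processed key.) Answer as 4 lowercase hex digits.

0470

Key "hzotfge" = 68 7a 6f 74 66 67 65 is exactly B = 7 bytes: K' = 68 7a 6f 74 66 67 65.
K' ⊕ ipad = 5e 4c 59 42 50 51 53.
Inner input = 5e 4c 59 42 50 51 53 ∥ 69 66 7a 78 76.
Inner hash: sum = 94+76+89+66+80+81+83+105+102+122+120+118 = 1136 → 04 70.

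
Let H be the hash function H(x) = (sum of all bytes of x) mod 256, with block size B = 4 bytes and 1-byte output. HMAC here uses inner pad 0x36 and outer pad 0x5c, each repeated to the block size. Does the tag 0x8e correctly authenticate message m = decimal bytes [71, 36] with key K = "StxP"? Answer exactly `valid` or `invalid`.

Key "StxP" = 53 74 78 50 is exactly B = 4 bytes: K' = 53 74 78 50.
K' ⊕ ipad = 65 42 4e 66; K' ⊕ opad = 0f 28 24 0c.
Inner hash: sum = 101+66+78+102+71+36 = 454; mod 256 = 198 → c6.
Outer hash (recomputed tag): sum = 15+40+36+12+198 = 301; mod 256 = 45 → 2d.
Recomputed tag = 2d; claimed = 8e → mismatch.

invalid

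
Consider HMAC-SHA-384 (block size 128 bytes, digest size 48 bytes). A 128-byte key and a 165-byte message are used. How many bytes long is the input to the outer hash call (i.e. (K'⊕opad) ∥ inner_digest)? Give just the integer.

Key is 128 ≤ 128 bytes, zero-padded: |K'| = 128.
Outer input = (K'⊕opad) ∥ H(inner) → 128 + 48 = 176 bytes.

176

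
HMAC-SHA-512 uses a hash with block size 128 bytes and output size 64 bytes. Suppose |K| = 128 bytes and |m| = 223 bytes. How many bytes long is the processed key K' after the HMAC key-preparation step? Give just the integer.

Key is 128 ≤ 128 bytes, zero-padded: |K'| = 128.

128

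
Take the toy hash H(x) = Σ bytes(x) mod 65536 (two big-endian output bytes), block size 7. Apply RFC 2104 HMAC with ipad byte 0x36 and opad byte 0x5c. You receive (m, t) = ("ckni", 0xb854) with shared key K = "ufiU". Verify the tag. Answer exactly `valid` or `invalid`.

invalid

Key "ufiU" = 75 66 69 55 is 4 bytes ≤ B = 7; zero-pad to 7 bytes: K' = 75 66 69 55 00 00 00.
K' ⊕ ipad = 43 50 5f 63 36 36 36; K' ⊕ opad = 29 3a 35 09 5c 5c 5c.
Inner hash: sum = 67+80+95+99+54+54+54+99+107+110+105 = 924 → 03 9c.
Outer hash (recomputed tag): sum = 41+58+53+9+92+92+92+3+156 = 596 → 02 54.
Recomputed tag = 0254; claimed = b854 → mismatch.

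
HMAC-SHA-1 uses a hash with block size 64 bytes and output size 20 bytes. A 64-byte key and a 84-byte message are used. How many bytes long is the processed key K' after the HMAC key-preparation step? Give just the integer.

64

Key is 64 ≤ 64 bytes, zero-padded: |K'| = 64.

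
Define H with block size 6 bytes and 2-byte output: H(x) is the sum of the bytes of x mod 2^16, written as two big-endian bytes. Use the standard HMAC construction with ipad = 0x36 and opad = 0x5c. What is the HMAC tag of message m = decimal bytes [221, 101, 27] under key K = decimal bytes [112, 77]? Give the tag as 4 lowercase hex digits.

Key decimal bytes [112, 77] = 70 4d is 2 bytes ≤ B = 6; zero-pad to 6 bytes: K' = 70 4d 00 00 00 00.
K' ⊕ ipad = 46 7b 36 36 36 36.  K' ⊕ opad = 2c 11 5c 5c 5c 5c.
Inner input = (K'⊕ipad) ∥ m = 46 7b 36 36 36 36 ∥ dd 65 1b.
Inner hash: sum = 70+123+54+54+54+54+221+101+27 = 758 → 02 f6.
Outer input = (K'⊕opad) ∥ inner = 2c 11 5c 5c 5c 5c ∥ 02 f6.
Outer hash (tag): sum = 44+17+92+92+92+92+2+246 = 677 → 02 a5.

02a5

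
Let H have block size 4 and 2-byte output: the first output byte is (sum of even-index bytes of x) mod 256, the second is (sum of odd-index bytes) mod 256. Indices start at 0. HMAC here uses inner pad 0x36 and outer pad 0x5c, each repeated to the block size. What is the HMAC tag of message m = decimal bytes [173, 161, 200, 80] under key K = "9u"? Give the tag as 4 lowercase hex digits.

7bef

Key "9u" = 39 75 is 2 bytes ≤ B = 4; zero-pad to 4 bytes: K' = 39 75 00 00.
K' ⊕ ipad = 0f 43 36 36.  K' ⊕ opad = 65 29 5c 5c.
Inner input = (K'⊕ipad) ∥ m = 0f 43 36 36 ∥ ad a1 c8 50.
Inner hash: even-index sum = 442 mod 256 = 186; odd-index sum = 362 mod 256 = 106 → ba 6a.
Outer input = (K'⊕opad) ∥ inner = 65 29 5c 5c ∥ ba 6a.
Outer hash (tag): even-index sum = 379 mod 256 = 123; odd-index sum = 239 mod 256 = 239 → 7b ef.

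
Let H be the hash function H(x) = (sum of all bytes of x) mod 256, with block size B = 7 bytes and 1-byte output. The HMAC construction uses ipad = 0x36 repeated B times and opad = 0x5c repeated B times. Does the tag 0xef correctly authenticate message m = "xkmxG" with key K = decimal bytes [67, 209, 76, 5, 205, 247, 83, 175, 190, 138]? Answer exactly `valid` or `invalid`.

Key decimal bytes [67, 209, 76, 5, 205, 247, 83, 175, 190, 138] = 43 d1 4c 05 cd f7 53 af be 8a is 10 bytes > B = 7, so hash it first: H(key) = 73, then zero-pad to 7 bytes: K' = 73 00 00 00 00 00 00.
K' ⊕ ipad = 45 36 36 36 36 36 36; K' ⊕ opad = 2f 5c 5c 5c 5c 5c 5c.
Inner hash: sum = 69+54+54+54+54+54+54+120+107+109+120+71 = 920; mod 256 = 152 → 98.
Outer hash (recomputed tag): sum = 47+92+92+92+92+92+92+152 = 751; mod 256 = 239 → ef.
Recomputed tag = ef; claimed = ef → match.

valid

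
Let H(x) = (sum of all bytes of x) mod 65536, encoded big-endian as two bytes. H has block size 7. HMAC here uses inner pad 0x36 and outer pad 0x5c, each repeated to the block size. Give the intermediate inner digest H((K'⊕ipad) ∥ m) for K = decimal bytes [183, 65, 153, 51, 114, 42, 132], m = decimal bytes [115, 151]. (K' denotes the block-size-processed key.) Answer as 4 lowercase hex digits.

Key decimal bytes [183, 65, 153, 51, 114, 42, 132] = b7 41 99 33 72 2a 84 is exactly B = 7 bytes: K' = b7 41 99 33 72 2a 84.
K' ⊕ ipad = 81 77 af 05 44 1c b2.
Inner input = 81 77 af 05 44 1c b2 ∥ 73 97.
Inner hash: sum = 129+119+175+5+68+28+178+115+151 = 968 → 03 c8.

03c8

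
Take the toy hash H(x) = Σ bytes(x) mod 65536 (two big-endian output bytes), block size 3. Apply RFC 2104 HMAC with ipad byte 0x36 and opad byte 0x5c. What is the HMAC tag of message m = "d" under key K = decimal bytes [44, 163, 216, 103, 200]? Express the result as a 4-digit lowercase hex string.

Key decimal bytes [44, 163, 216, 103, 200] = 2c a3 d8 67 c8 is 5 bytes > B = 3, so hash it first: H(key) = 02 d6, then zero-pad to 3 bytes: K' = 02 d6 00.
K' ⊕ ipad = 34 e0 36.  K' ⊕ opad = 5e 8a 5c.
Inner input = (K'⊕ipad) ∥ m = 34 e0 36 ∥ 64.
Inner hash: sum = 52+224+54+100 = 430 → 01 ae.
Outer input = (K'⊕opad) ∥ inner = 5e 8a 5c ∥ 01 ae.
Outer hash (tag): sum = 94+138+92+1+174 = 499 → 01 f3.

01f3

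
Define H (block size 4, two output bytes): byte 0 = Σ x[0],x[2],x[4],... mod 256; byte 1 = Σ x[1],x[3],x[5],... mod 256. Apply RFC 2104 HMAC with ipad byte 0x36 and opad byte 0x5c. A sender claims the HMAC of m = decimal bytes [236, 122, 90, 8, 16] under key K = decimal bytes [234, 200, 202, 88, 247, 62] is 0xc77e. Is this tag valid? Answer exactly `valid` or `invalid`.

invalid

Key decimal bytes [234, 200, 202, 88, 247, 62] = ea c8 ca 58 f7 3e is 6 bytes > B = 4, so hash it first: H(key) = ab 5e, then zero-pad to 4 bytes: K' = ab 5e 00 00.
K' ⊕ ipad = 9d 68 36 36; K' ⊕ opad = f7 02 5c 5c.
Inner hash: even-index sum = 553 mod 256 = 41; odd-index sum = 288 mod 256 = 32 → 29 20.
Outer hash (recomputed tag): even-index sum = 380 mod 256 = 124; odd-index sum = 126 mod 256 = 126 → 7c 7e.
Recomputed tag = 7c7e; claimed = c77e → mismatch.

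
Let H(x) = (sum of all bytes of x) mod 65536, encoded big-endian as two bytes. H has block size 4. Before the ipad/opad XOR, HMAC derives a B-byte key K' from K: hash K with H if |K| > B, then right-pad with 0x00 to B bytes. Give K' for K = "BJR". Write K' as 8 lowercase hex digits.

Key "BJR" = 42 4a 52 is 3 bytes ≤ B = 4; zero-pad to 4 bytes: K' = 42 4a 52 00.

424a5200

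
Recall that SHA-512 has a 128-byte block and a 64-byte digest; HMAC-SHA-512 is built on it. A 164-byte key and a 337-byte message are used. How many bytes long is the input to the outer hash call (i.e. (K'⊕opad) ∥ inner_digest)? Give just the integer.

Key is 164 > 128 bytes, so it is hashed to 64 bytes then zero-padded to 128: |K'| = 128.
Outer input = (K'⊕opad) ∥ H(inner) → 128 + 64 = 192 bytes.

192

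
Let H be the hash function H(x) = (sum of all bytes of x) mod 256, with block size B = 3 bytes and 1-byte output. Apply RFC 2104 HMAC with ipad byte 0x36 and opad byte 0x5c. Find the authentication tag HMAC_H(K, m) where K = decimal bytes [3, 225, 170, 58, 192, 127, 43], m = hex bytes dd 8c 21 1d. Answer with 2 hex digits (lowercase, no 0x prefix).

3d

Key decimal bytes [3, 225, 170, 58, 192, 127, 43] = 03 e1 aa 3a c0 7f 2b is 7 bytes > B = 3, so hash it first: H(key) = 32, then zero-pad to 3 bytes: K' = 32 00 00.
K' ⊕ ipad = 04 36 36.  K' ⊕ opad = 6e 5c 5c.
Inner input = (K'⊕ipad) ∥ m = 04 36 36 ∥ dd 8c 21 1d.
Inner hash: sum = 4+54+54+221+140+33+29 = 535; mod 256 = 23 → 17.
Outer input = (K'⊕opad) ∥ inner = 6e 5c 5c ∥ 17.
Outer hash (tag): sum = 110+92+92+23 = 317; mod 256 = 61 → 3d.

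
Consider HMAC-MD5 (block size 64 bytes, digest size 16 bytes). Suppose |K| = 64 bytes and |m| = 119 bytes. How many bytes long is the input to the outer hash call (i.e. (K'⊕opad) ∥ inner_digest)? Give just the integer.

Key is 64 ≤ 64 bytes, zero-padded: |K'| = 64.
Outer input = (K'⊕opad) ∥ H(inner) → 64 + 16 = 80 bytes.

80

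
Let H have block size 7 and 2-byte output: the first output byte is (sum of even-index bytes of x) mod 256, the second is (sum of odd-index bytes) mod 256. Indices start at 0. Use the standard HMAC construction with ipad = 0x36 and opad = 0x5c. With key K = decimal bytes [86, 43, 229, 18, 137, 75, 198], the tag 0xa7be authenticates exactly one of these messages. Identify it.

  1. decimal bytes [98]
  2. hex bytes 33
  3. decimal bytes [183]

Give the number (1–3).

3

Key decimal bytes [86, 43, 229, 18, 137, 75, 198] = 56 2b e5 12 89 4b c6 is exactly B = 7 bytes: K' = 56 2b e5 12 89 4b c6.
K' ⊕ ipad = 60 1d d3 24 bf 7d f0; K' ⊕ opad = 0a 77 b9 4e d5 17 9a.
m1: inner = H(60 1d d3 24 bf 7d f0 62) = e2 20; tag = H(0a 77 b9 4e d5 17 9a e2 20) = 52be
m2: inner = H(60 1d d3 24 bf 7d f0 33) = e2 f1; tag = H(0a 77 b9 4e d5 17 9a e2 f1) = 23be
m3: inner = H(60 1d d3 24 bf 7d f0 b7) = e2 75; tag = H(0a 77 b9 4e d5 17 9a e2 75) = a7be ← matches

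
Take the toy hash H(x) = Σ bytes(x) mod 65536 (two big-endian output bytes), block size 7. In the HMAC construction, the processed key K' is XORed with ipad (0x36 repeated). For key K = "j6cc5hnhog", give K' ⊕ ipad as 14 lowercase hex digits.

35993636363636

Key "j6cc5hnhog" = 6a 36 63 63 35 68 6e 68 6f 67 is 10 bytes > B = 7, so hash it first: H(key) = 03 af, then zero-pad to 7 bytes: K' = 03 af 00 00 00 00 00.
XOR each byte with 0x36: 03⊕36=35, af⊕36=99, 00⊕36=36, 00⊕36=36, 00⊕36=36, 00⊕36=36, 00⊕36=36.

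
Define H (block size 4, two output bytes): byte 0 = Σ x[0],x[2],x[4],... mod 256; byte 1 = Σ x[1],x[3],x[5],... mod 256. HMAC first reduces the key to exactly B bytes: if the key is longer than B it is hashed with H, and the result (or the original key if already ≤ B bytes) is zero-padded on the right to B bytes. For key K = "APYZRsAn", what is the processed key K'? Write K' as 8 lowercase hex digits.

2d8b0000

|K| = 8 > B = 4, so first hash the key.
H(K): even-index sum = 301 mod 256 = 45; odd-index sum = 395 mod 256 = 139 → 2d 8b.
Zero-pad H(K) = 2d 8b to 4 bytes: K' = 2d 8b 00 00.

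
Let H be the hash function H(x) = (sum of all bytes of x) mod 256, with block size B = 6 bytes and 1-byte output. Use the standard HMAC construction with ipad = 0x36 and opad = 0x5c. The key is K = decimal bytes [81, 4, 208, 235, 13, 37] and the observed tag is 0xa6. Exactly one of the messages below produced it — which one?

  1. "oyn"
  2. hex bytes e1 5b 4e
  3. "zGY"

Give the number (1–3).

2

Key decimal bytes [81, 4, 208, 235, 13, 37] = 51 04 d0 eb 0d 25 is exactly B = 6 bytes: K' = 51 04 d0 eb 0d 25.
K' ⊕ ipad = 67 32 e6 dd 3b 13; K' ⊕ opad = 0d 58 8c b7 51 79.
m1: inner = H(67 32 e6 dd 3b 13 6f 79 6e) = 00; tag = H(0d 58 8c b7 51 79 00) = 72
m2: inner = H(67 32 e6 dd 3b 13 e1 5b 4e) = 34; tag = H(0d 58 8c b7 51 79 34) = a6 ← matches
m3: inner = H(67 32 e6 dd 3b 13 7a 47 59) = c4; tag = H(0d 58 8c b7 51 79 c4) = 36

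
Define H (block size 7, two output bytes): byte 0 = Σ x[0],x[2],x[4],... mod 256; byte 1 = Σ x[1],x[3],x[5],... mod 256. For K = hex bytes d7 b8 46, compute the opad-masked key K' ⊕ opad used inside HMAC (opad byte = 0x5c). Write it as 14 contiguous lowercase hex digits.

8be41a5c5c5c5c

Key hex bytes d7 b8 46 is 3 bytes ≤ B = 7; zero-pad to 7 bytes: K' = d7 b8 46 00 00 00 00.
XOR each byte with 0x5c: d7⊕5c=8b, b8⊕5c=e4, 46⊕5c=1a, 00⊕5c=5c, 00⊕5c=5c, 00⊕5c=5c, 00⊕5c=5c.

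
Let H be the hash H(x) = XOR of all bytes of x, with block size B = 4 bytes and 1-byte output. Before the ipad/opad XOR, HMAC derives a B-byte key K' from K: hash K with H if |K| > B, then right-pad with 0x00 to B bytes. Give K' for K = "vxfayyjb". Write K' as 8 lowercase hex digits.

|K| = 8 > B = 4, so first hash the key.
H(K): XOR 76⊕78⊕66⊕61⊕79⊕79⊕6a⊕62 = 01.
Zero-pad H(K) = 01 to 4 bytes: K' = 01 00 00 00.

01000000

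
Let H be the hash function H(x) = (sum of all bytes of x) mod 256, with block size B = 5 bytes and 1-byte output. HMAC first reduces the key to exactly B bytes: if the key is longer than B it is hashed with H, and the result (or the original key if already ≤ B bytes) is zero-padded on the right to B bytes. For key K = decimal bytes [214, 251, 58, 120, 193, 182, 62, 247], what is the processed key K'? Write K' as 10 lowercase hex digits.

2f00000000

|K| = 8 > B = 5, so first hash the key.
H(K): sum = 214+251+58+120+193+182+62+247 = 1327; mod 256 = 47 → 2f.
Zero-pad H(K) = 2f to 5 bytes: K' = 2f 00 00 00 00.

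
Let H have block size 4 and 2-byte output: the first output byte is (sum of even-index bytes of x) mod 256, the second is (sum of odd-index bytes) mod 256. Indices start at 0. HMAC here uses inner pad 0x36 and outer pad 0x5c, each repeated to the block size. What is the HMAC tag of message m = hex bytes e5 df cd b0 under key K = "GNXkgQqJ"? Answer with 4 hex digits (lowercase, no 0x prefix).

Key "GNXkgQqJ" = 47 4e 58 6b 67 51 71 4a is 8 bytes > B = 4, so hash it first: H(key) = 77 54, then zero-pad to 4 bytes: K' = 77 54 00 00.
K' ⊕ ipad = 41 62 36 36.  K' ⊕ opad = 2b 08 5c 5c.
Inner input = (K'⊕ipad) ∥ m = 41 62 36 36 ∥ e5 df cd b0.
Inner hash: even-index sum = 553 mod 256 = 41; odd-index sum = 551 mod 256 = 39 → 29 27.
Outer input = (K'⊕opad) ∥ inner = 2b 08 5c 5c ∥ 29 27.
Outer hash (tag): even-index sum = 176 mod 256 = 176; odd-index sum = 139 mod 256 = 139 → b0 8b.

b08b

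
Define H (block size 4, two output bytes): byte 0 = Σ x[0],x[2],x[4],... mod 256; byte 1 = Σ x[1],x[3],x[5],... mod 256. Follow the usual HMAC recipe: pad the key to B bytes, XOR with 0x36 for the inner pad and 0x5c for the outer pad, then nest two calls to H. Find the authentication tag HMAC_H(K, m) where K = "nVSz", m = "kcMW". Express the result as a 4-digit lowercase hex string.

b696

Key "nVSz" = 6e 56 53 7a is exactly B = 4 bytes: K' = 6e 56 53 7a.
K' ⊕ ipad = 58 60 65 4c.  K' ⊕ opad = 32 0a 0f 26.
Inner input = (K'⊕ipad) ∥ m = 58 60 65 4c ∥ 6b 63 4d 57.
Inner hash: even-index sum = 373 mod 256 = 117; odd-index sum = 358 mod 256 = 102 → 75 66.
Outer input = (K'⊕opad) ∥ inner = 32 0a 0f 26 ∥ 75 66.
Outer hash (tag): even-index sum = 182 mod 256 = 182; odd-index sum = 150 mod 256 = 150 → b6 96.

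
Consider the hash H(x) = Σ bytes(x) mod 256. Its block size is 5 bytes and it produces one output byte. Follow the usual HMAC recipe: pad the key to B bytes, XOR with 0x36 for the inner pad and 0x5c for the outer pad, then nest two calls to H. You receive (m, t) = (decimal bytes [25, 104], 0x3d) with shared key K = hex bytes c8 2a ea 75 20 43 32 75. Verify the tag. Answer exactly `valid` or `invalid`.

valid

Key hex bytes c8 2a ea 75 20 43 32 75 is 8 bytes > B = 5, so hash it first: H(key) = 5b, then zero-pad to 5 bytes: K' = 5b 00 00 00 00.
K' ⊕ ipad = 6d 36 36 36 36; K' ⊕ opad = 07 5c 5c 5c 5c.
Inner hash: sum = 109+54+54+54+54+25+104 = 454; mod 256 = 198 → c6.
Outer hash (recomputed tag): sum = 7+92+92+92+92+198 = 573; mod 256 = 61 → 3d.
Recomputed tag = 3d; claimed = 3d → match.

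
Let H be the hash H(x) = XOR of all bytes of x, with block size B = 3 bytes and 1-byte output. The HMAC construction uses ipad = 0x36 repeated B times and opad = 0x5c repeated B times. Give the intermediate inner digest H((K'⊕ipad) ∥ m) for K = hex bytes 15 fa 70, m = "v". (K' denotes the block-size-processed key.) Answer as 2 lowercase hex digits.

df

Key hex bytes 15 fa 70 is exactly B = 3 bytes: K' = 15 fa 70.
K' ⊕ ipad = 23 cc 46.
Inner input = 23 cc 46 ∥ 76.
Inner hash: XOR 23⊕cc⊕46⊕76 = df.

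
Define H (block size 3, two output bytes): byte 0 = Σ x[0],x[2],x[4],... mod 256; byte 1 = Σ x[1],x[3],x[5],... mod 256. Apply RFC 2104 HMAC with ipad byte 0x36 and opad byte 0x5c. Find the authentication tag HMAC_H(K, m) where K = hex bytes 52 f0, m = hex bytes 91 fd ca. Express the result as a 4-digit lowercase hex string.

8b43

Key hex bytes 52 f0 is 2 bytes ≤ B = 3; zero-pad to 3 bytes: K' = 52 f0 00.
K' ⊕ ipad = 64 c6 36.  K' ⊕ opad = 0e ac 5c.
Inner input = (K'⊕ipad) ∥ m = 64 c6 36 ∥ 91 fd ca.
Inner hash: even-index sum = 407 mod 256 = 151; odd-index sum = 545 mod 256 = 33 → 97 21.
Outer input = (K'⊕opad) ∥ inner = 0e ac 5c ∥ 97 21.
Outer hash (tag): even-index sum = 139 mod 256 = 139; odd-index sum = 323 mod 256 = 67 → 8b 43.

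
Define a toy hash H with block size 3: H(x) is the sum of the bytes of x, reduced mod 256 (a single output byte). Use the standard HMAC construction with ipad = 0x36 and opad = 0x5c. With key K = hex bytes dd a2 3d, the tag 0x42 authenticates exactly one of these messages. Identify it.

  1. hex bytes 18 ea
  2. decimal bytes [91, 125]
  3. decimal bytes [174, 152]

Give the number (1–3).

Key hex bytes dd a2 3d is exactly B = 3 bytes: K' = dd a2 3d.
K' ⊕ ipad = eb 94 0b; K' ⊕ opad = 81 fe 61.
m1: inner = H(eb 94 0b 18 ea) = 8c; tag = H(81 fe 61 8c) = 6c
m2: inner = H(eb 94 0b 5b 7d) = 62; tag = H(81 fe 61 62) = 42 ← matches
m3: inner = H(eb 94 0b ae 98) = d0; tag = H(81 fe 61 d0) = b0

2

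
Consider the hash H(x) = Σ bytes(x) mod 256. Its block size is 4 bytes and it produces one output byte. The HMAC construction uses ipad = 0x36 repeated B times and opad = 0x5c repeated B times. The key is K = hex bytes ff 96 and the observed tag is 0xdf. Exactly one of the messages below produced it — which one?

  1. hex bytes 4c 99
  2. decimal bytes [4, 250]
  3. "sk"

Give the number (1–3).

Key hex bytes ff 96 is 2 bytes ≤ B = 4; zero-pad to 4 bytes: K' = ff 96 00 00.
K' ⊕ ipad = c9 a0 36 36; K' ⊕ opad = a3 ca 5c 5c.
m1: inner = H(c9 a0 36 36 4c 99) = ba; tag = H(a3 ca 5c 5c ba) = df ← matches
m2: inner = H(c9 a0 36 36 04 fa) = d3; tag = H(a3 ca 5c 5c d3) = f8
m3: inner = H(c9 a0 36 36 73 6b) = b3; tag = H(a3 ca 5c 5c b3) = d8

1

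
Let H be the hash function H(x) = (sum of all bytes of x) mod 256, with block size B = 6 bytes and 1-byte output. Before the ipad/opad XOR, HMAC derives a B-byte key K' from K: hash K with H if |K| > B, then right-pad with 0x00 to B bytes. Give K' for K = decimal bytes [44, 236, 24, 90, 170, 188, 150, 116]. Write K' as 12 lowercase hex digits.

|K| = 8 > B = 6, so first hash the key.
H(K): sum = 44+236+24+90+170+188+150+116 = 1018; mod 256 = 250 → fa.
Zero-pad H(K) = fa to 6 bytes: K' = fa 00 00 00 00 00.

fa0000000000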